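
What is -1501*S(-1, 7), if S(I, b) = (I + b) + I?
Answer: -7505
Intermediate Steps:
S(I, b) = b + 2*I
-1501*S(-1, 7) = -1501*(7 + 2*(-1)) = -1501*(7 - 2) = -1501*5 = -7505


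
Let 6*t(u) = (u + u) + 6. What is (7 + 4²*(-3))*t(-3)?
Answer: 0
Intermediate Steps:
t(u) = 1 + u/3 (t(u) = ((u + u) + 6)/6 = (2*u + 6)/6 = (6 + 2*u)/6 = 1 + u/3)
(7 + 4²*(-3))*t(-3) = (7 + 4²*(-3))*(1 + (⅓)*(-3)) = (7 + 16*(-3))*(1 - 1) = (7 - 48)*0 = -41*0 = 0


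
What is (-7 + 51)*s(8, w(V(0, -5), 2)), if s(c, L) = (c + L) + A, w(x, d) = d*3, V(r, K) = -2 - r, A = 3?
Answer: 748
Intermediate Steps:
w(x, d) = 3*d
s(c, L) = 3 + L + c (s(c, L) = (c + L) + 3 = (L + c) + 3 = 3 + L + c)
(-7 + 51)*s(8, w(V(0, -5), 2)) = (-7 + 51)*(3 + 3*2 + 8) = 44*(3 + 6 + 8) = 44*17 = 748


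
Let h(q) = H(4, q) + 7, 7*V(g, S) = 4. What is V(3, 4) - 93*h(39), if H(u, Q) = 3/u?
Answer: -20165/28 ≈ -720.18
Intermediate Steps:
V(g, S) = 4/7 (V(g, S) = (1/7)*4 = 4/7)
h(q) = 31/4 (h(q) = 3/4 + 7 = 31/4)
V(3, 4) - 93*h(39) = 4/7 - 93*31/4 = 4/7 - 2883/4 = -20165/28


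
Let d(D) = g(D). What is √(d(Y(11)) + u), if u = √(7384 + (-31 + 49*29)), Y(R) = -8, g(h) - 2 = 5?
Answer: √(7 + √8774) ≈ 10.033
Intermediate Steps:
g(h) = 7 (g(h) = 2 + 5 = 7)
d(D) = 7
u = √8774 (u = √(7384 + (-31 + 1421)) = √(7384 + 1390) = √8774 ≈ 93.670)
√(d(Y(11)) + u) = √(7 + √8774)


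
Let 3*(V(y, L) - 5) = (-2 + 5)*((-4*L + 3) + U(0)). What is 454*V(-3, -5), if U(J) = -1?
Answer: 12258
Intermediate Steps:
V(y, L) = 7 - 4*L (V(y, L) = 5 + ((-2 + 5)*((-4*L + 3) - 1))/3 = 5 + (3*((3 - 4*L) - 1))/3 = 5 + (3*(2 - 4*L))/3 = 5 + (6 - 12*L)/3 = 5 + (2 - 4*L) = 7 - 4*L)
454*V(-3, -5) = 454*(7 - 4*(-5)) = 454*(7 + 20) = 454*27 = 12258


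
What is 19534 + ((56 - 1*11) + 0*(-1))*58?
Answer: 22144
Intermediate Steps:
19534 + ((56 - 1*11) + 0*(-1))*58 = 19534 + ((56 - 11) + 0)*58 = 19534 + (45 + 0)*58 = 19534 + 45*58 = 19534 + 2610 = 22144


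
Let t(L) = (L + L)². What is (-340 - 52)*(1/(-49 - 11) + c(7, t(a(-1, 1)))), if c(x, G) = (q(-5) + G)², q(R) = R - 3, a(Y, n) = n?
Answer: -93982/15 ≈ -6265.5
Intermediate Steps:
q(R) = -3 + R
t(L) = 4*L² (t(L) = (2*L)² = 4*L²)
c(x, G) = (-8 + G)² (c(x, G) = ((-3 - 5) + G)² = (-8 + G)²)
(-340 - 52)*(1/(-49 - 11) + c(7, t(a(-1, 1)))) = (-340 - 52)*(1/(-49 - 11) + (-8 + 4*1²)²) = -392*(1/(-60) + (-8 + 4*1)²) = -392*(-1/60 + (-8 + 4)²) = -392*(-1/60 + (-4)²) = -392*(-1/60 + 16) = -392*959/60 = -93982/15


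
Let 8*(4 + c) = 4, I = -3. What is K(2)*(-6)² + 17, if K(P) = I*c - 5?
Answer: 215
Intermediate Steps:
c = -7/2 (c = -4 + (⅛)*4 = -4 + ½ = -7/2 ≈ -3.5000)
K(P) = 11/2 (K(P) = -3*(-7/2) - 5 = 21/2 - 5 = 11/2)
K(2)*(-6)² + 17 = (11/2)*(-6)² + 17 = (11/2)*36 + 17 = 198 + 17 = 215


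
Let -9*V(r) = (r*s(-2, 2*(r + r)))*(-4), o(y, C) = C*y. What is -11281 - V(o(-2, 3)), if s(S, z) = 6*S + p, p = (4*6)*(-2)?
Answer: -11441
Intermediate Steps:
p = -48 (p = 24*(-2) = -48)
s(S, z) = -48 + 6*S (s(S, z) = 6*S - 48 = -48 + 6*S)
V(r) = -80*r/3 (V(r) = -r*(-48 + 6*(-2))*(-4)/9 = -r*(-48 - 12)*(-4)/9 = -r*(-60)*(-4)/9 = -(-60*r)*(-4)/9 = -80*r/3)
-11281 - V(o(-2, 3)) = -11281 - (-80)*3*(-2)/3 = -11281 - (-80)*(-6)/3 = -11281 - 1*160 = -11281 - 160 = -11441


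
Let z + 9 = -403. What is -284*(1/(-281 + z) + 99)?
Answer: -19484104/693 ≈ -28116.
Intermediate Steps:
z = -412 (z = -9 - 403 = -412)
-284*(1/(-281 + z) + 99) = -284*(1/(-281 - 412) + 99) = -284*(1/(-693) + 99) = -284*(-1/693 + 99) = -284*68606/693 = -19484104/693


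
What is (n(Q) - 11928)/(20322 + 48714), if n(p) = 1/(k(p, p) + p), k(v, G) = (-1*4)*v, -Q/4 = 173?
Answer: -24762527/143318736 ≈ -0.17278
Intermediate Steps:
Q = -692 (Q = -4*173 = -692)
k(v, G) = -4*v
n(p) = -1/(3*p) (n(p) = 1/(-4*p + p) = 1/(-3*p) = -1/(3*p))
(n(Q) - 11928)/(20322 + 48714) = (-1/3/(-692) - 11928)/(20322 + 48714) = (-1/3*(-1/692) - 11928)/69036 = (1/2076 - 11928)*(1/69036) = -24762527/2076*1/69036 = -24762527/143318736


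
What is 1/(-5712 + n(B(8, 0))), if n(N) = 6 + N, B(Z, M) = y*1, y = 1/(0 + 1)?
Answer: -1/5705 ≈ -0.00017528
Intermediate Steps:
y = 1 (y = 1/1 = 1)
B(Z, M) = 1 (B(Z, M) = 1*1 = 1)
1/(-5712 + n(B(8, 0))) = 1/(-5712 + (6 + 1)) = 1/(-5712 + 7) = 1/(-5705) = -1/5705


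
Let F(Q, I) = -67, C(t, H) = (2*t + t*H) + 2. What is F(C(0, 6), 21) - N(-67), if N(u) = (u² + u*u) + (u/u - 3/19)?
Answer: -171871/19 ≈ -9045.8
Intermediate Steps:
C(t, H) = 2 + 2*t + H*t (C(t, H) = (2*t + H*t) + 2 = 2 + 2*t + H*t)
N(u) = 16/19 + 2*u² (N(u) = (u² + u²) + (1 - 3*1/19) = 2*u² + (1 - 3/19) = 2*u² + 16/19 = 16/19 + 2*u²)
F(C(0, 6), 21) - N(-67) = -67 - (16/19 + 2*(-67)²) = -67 - (16/19 + 2*4489) = -67 - (16/19 + 8978) = -67 - 1*170598/19 = -67 - 170598/19 = -171871/19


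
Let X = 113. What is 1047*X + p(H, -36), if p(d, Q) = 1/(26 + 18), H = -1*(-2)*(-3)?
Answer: 5205685/44 ≈ 1.1831e+5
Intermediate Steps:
H = -6 (H = 2*(-3) = -6)
p(d, Q) = 1/44
1047*X + p(H, -36) = 1047*113 + 1/44 = 118311 + 1/44 = 5205685/44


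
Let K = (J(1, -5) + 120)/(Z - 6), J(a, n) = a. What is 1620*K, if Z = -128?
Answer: -98010/67 ≈ -1462.8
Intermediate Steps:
K = -121/134 (K = (1 + 120)/(-128 - 6) = 121/(-134) = 121*(-1/134) = -121/134 ≈ -0.90298)
1620*K = 1620*(-121/134) = -98010/67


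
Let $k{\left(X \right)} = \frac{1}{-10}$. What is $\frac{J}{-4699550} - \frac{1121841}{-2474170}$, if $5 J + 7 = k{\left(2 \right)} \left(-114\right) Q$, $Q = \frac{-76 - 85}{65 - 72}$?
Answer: $\frac{13180053974783}{29068714058750} \approx 0.45341$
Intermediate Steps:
$k{\left(X \right)} = - \frac{1}{10}$
$Q = 23$ ($Q = - \frac{161}{-7} = \left(-161\right) \left(- \frac{1}{7}\right) = 23$)
$J = \frac{1276}{25}$ ($J = - \frac{7}{5} + \frac{\left(- \frac{1}{10}\right) \left(-114\right) 23}{5} = - \frac{7}{5} + \frac{\frac{57}{5} \cdot 23}{5} = - \frac{7}{5} + \frac{1}{5} \cdot \frac{1311}{5} = - \frac{7}{5} + \frac{1311}{25} = \frac{1276}{25} \approx 51.04$)
$\frac{J}{-4699550} - \frac{1121841}{-2474170} = \frac{1276}{25 \left(-4699550\right)} - \frac{1121841}{-2474170} = \frac{1276}{25} \left(- \frac{1}{4699550}\right) - - \frac{1121841}{2474170} = - \frac{638}{58744375} + \frac{1121841}{2474170} = \frac{13180053974783}{29068714058750}$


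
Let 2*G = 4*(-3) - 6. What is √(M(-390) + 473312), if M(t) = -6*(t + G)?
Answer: √475706 ≈ 689.71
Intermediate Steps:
G = -9 (G = (4*(-3) - 6)/2 = (-12 - 6)/2 = (½)*(-18) = -9)
M(t) = 54 - 6*t (M(t) = -6*(t - 9) = -6*(-9 + t) = 54 - 6*t)
√(M(-390) + 473312) = √((54 - 6*(-390)) + 473312) = √((54 + 2340) + 473312) = √(2394 + 473312) = √475706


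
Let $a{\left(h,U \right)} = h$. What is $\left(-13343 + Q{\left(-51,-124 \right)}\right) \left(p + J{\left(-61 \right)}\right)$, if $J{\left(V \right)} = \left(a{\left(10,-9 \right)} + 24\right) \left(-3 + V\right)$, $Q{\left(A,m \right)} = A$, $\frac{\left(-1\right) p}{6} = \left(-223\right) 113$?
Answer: $-1995947092$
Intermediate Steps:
$p = 151194$ ($p = - 6 \left(\left(-223\right) 113\right) = \left(-6\right) \left(-25199\right) = 151194$)
$J{\left(V \right)} = -102 + 34 V$ ($J{\left(V \right)} = \left(10 + 24\right) \left(-3 + V\right) = 34 \left(-3 + V\right) = -102 + 34 V$)
$\left(-13343 + Q{\left(-51,-124 \right)}\right) \left(p + J{\left(-61 \right)}\right) = \left(-13343 - 51\right) \left(151194 + \left(-102 + 34 \left(-61\right)\right)\right) = - 13394 \left(151194 - 2176\right) = \left(-13394\right) 149018 = -1995947092$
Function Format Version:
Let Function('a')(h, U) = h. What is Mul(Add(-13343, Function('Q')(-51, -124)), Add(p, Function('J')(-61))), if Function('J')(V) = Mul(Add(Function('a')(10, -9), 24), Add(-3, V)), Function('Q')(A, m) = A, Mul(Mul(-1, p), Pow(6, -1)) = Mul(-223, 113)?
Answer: -1995947092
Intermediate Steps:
p = 151194 (p = Mul(-6, Mul(-223, 113)) = Mul(-6, -25199) = 151194)
Function('J')(V) = Add(-102, Mul(34, V)) (Function('J')(V) = Mul(Add(10, 24), Add(-3, V)) = Mul(34, Add(-3, V)) = Add(-102, Mul(34, V)))
Mul(Add(-13343, Function('Q')(-51, -124)), Add(p, Function('J')(-61))) = Mul(Add(-13343, -51), Add(151194, Add(-102, Mul(34, -61)))) = Mul(-13394, Add(151194, Add(-102, -2074))) = Mul(-13394, Add(151194, -2176)) = Mul(-13394, 149018) = -1995947092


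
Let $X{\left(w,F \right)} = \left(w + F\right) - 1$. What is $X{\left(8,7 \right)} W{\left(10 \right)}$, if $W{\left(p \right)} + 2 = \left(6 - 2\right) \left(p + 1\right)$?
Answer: $588$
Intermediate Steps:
$X{\left(w,F \right)} = -1 + F + w$ ($X{\left(w,F \right)} = \left(F + w\right) - 1 = -1 + F + w$)
$W{\left(p \right)} = 2 + 4 p$ ($W{\left(p \right)} = -2 + \left(6 - 2\right) \left(p + 1\right) = -2 + \left(6 - 2\right) \left(1 + p\right) = -2 + 4 \left(1 + p\right) = -2 + \left(4 + 4 p\right) = 2 + 4 p$)
$X{\left(8,7 \right)} W{\left(10 \right)} = \left(-1 + 7 + 8\right) \left(2 + 4 \cdot 10\right) = 14 \left(2 + 40\right) = 14 \cdot 42 = 588$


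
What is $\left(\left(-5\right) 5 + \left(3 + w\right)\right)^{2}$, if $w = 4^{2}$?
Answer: $36$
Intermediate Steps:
$w = 16$
$\left(\left(-5\right) 5 + \left(3 + w\right)\right)^{2} = \left(\left(-5\right) 5 + \left(3 + 16\right)\right)^{2} = \left(-25 + 19\right)^{2} = \left(-6\right)^{2} = 36$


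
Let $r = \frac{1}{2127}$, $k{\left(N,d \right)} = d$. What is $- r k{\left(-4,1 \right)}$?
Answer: $- \frac{1}{2127} \approx -0.00047015$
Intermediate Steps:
$r = \frac{1}{2127} \approx 0.00047015$
$- r k{\left(-4,1 \right)} = \left(-1\right) \frac{1}{2127} \cdot 1 = \left(- \frac{1}{2127}\right) 1 = - \frac{1}{2127}$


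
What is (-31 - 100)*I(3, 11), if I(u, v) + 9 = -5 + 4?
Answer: 1310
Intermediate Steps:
I(u, v) = -10 (I(u, v) = -9 + (-5 + 4) = -9 - 1 = -10)
(-31 - 100)*I(3, 11) = (-31 - 100)*(-10) = -131*(-10) = 1310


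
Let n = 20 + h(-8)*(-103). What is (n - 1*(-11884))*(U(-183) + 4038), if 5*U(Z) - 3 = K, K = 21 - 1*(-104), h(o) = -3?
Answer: 248143734/5 ≈ 4.9629e+7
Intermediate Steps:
K = 125 (K = 21 + 104 = 125)
n = 329 (n = 20 - 3*(-103) = 20 + 309 = 329)
U(Z) = 128/5 (U(Z) = ⅗ + (⅕)*125 = ⅗ + 25 = 128/5)
(n - 1*(-11884))*(U(-183) + 4038) = (329 - 1*(-11884))*(128/5 + 4038) = (329 + 11884)*(20318/5) = 12213*(20318/5) = 248143734/5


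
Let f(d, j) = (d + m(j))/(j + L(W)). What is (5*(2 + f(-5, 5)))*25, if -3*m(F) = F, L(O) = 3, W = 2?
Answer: 875/6 ≈ 145.83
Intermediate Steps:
m(F) = -F/3
f(d, j) = (d - j/3)/(3 + j) (f(d, j) = (d - j/3)/(j + 3) = (d - j/3)/(3 + j))
(5*(2 + f(-5, 5)))*25 = (5*(2 + (-5 - ⅓*5)/(3 + 5)))*25 = (5*(2 + (-5 - 5/3)/8))*25 = (5*(2 + (⅛)*(-20/3)))*25 = (5*(2 - ⅚))*25 = (5*(7/6))*25 = (35/6)*25 = 875/6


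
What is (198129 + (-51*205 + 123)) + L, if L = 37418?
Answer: 225215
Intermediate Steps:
(198129 + (-51*205 + 123)) + L = (198129 + (-51*205 + 123)) + 37418 = (198129 + (-10455 + 123)) + 37418 = (198129 - 10332) + 37418 = 187797 + 37418 = 225215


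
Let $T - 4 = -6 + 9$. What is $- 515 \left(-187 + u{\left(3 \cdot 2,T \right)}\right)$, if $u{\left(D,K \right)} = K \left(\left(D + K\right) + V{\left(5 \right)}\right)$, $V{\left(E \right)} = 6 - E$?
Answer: $45835$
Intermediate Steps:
$T = 7$ ($T = 4 + \left(-6 + 9\right) = 4 + 3 = 7$)
$u{\left(D,K \right)} = K \left(1 + D + K\right)$ ($u{\left(D,K \right)} = K \left(\left(D + K\right) + \left(6 - 5\right)\right) = K \left(\left(D + K\right) + 1\right) = K \left(1 + D + K\right)$)
$- 515 \left(-187 + u{\left(3 \cdot 2,T \right)}\right) = - 515 \left(-187 + 7 \left(1 + 3 \cdot 2 + 7\right)\right) = - 515 \left(-187 + 7 \left(1 + 6 + 7\right)\right) = - 515 \left(-187 + 7 \cdot 14\right) = - 515 \left(-187 + 98\right) = \left(-515\right) \left(-89\right) = 45835$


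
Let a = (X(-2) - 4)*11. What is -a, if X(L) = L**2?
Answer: 0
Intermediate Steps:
a = 0 (a = ((-2)**2 - 4)*11 = (4 - 4)*11 = 0*11 = 0)
-a = -1*0 = 0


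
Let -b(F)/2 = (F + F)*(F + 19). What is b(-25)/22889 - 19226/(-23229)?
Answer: 426126514/531688581 ≈ 0.80146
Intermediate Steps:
b(F) = -4*F*(19 + F) (b(F) = -2*(F + F)*(F + 19) = -2*2*F*(19 + F) = -4*F*(19 + F))
b(-25)/22889 - 19226/(-23229) = -4*(-25)*(19 - 25)/22889 - 19226/(-23229) = -4*(-25)*(-6)*(1/22889) - 19226*(-1/23229) = -600*1/22889 + 19226/23229 = -600/22889 + 19226/23229 = 426126514/531688581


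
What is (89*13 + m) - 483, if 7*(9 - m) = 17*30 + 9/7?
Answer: 29888/49 ≈ 609.96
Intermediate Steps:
m = -3138/49 (m = 9 - (17*30 + 9/7)/7 = 9 - (510 + 9*(1/7))/7 = 9 - (510 + 9/7)/7 = 9 - 1/7*3579/7 = 9 - 3579/49 = -3138/49 ≈ -64.041)
(89*13 + m) - 483 = (89*13 - 3138/49) - 483 = (1157 - 3138/49) - 483 = 53555/49 - 483 = 29888/49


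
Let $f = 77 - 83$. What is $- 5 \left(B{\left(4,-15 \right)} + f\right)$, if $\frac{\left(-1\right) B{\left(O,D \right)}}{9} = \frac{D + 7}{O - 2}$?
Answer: $-150$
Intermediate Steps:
$f = -6$ ($f = 77 - 83 = -6$)
$B{\left(O,D \right)} = - \frac{9 \left(7 + D\right)}{-2 + O}$ ($B{\left(O,D \right)} = - 9 \frac{D + 7}{O - 2} = - 9 \frac{7 + D}{-2 + O} = - \frac{9 \left(7 + D\right)}{-2 + O}$)
$- 5 \left(B{\left(4,-15 \right)} + f\right) = - 5 \left(\frac{9 \left(-7 - -15\right)}{-2 + 4} - 6\right) = - 5 \left(\frac{9 \left(-7 + 15\right)}{2} - 6\right) = - 5 \left(9 \cdot \frac{1}{2} \cdot 8 - 6\right) = - 5 \left(36 - 6\right) = \left(-5\right) 30 = -150$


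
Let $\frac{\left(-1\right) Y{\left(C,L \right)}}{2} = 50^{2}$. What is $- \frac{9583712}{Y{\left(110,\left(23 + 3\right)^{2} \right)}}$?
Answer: $\frac{1197964}{625} \approx 1916.7$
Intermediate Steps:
$Y{\left(C,L \right)} = -5000$ ($Y{\left(C,L \right)} = - 2 \cdot 50^{2} = \left(-2\right) 2500 = -5000$)
$- \frac{9583712}{Y{\left(110,\left(23 + 3\right)^{2} \right)}} = - \frac{9583712}{-5000} = \left(-9583712\right) \left(- \frac{1}{5000}\right) = \frac{1197964}{625}$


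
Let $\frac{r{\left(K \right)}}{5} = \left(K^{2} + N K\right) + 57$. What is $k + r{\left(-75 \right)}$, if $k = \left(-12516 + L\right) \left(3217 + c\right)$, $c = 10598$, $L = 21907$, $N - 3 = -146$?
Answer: $129818700$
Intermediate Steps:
$N = -143$ ($N = 3 - 146 = -143$)
$k = 129736665$ ($k = \left(-12516 + 21907\right) \left(3217 + 10598\right) = 9391 \cdot 13815 = 129736665$)
$r{\left(K \right)} = 285 - 715 K + 5 K^{2}$ ($r{\left(K \right)} = 5 \left(\left(K^{2} - 143 K\right) + 57\right) = 5 \left(57 + K^{2} - 143 K\right) = 285 - 715 K + 5 K^{2}$)
$k + r{\left(-75 \right)} = 129736665 + \left(285 - -53625 + 5 \left(-75\right)^{2}\right) = 129736665 + \left(285 + 53625 + 5 \cdot 5625\right) = 129736665 + \left(285 + 53625 + 28125\right) = 129736665 + 82035 = 129818700$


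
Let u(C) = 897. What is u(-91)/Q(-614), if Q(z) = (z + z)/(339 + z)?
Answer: 246675/1228 ≈ 200.88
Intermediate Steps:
Q(z) = 2*z/(339 + z) (Q(z) = (2*z)/(339 + z) = 2*z/(339 + z))
u(-91)/Q(-614) = 897/((2*(-614)/(339 - 614))) = 897/((2*(-614)/(-275))) = 897/((2*(-614)*(-1/275))) = 897/(1228/275) = 897*(275/1228) = 246675/1228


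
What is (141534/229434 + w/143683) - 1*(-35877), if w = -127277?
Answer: 197117316733933/5494294237 ≈ 35877.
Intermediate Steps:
(141534/229434 + w/143683) - 1*(-35877) = (141534/229434 - 127277/143683) - 1*(-35877) = (141534*(1/229434) - 127277*1/143683) + 35877 = (23589/38239 - 127277/143683) + 35877 = -1477606916/5494294237 + 35877 = 197117316733933/5494294237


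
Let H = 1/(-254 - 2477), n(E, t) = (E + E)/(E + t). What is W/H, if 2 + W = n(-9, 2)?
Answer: -10924/7 ≈ -1560.6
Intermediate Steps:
n(E, t) = 2*E/(E + t) (n(E, t) = (2*E)/(E + t) = 2*E/(E + t))
H = -1/2731 (H = 1/(-2731) = -1/2731 ≈ -0.00036617)
W = 4/7 (W = -2 + 2*(-9)/(-9 + 2) = -2 + 2*(-9)/(-7) = -2 + 2*(-9)*(-1/7) = -2 + 18/7 = 4/7 ≈ 0.57143)
W/H = 4/(7*(-1/2731)) = (4/7)*(-2731) = -10924/7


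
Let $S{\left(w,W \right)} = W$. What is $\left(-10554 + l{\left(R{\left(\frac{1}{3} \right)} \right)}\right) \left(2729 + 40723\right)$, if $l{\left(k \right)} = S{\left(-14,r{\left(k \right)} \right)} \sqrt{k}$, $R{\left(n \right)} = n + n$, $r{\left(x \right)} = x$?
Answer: $-458592408 + 9656 \sqrt{6} \approx -4.5857 \cdot 10^{8}$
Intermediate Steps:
$R{\left(n \right)} = 2 n$
$l{\left(k \right)} = k^{\frac{3}{2}}$ ($l{\left(k \right)} = k \sqrt{k} = k^{\frac{3}{2}}$)
$\left(-10554 + l{\left(R{\left(\frac{1}{3} \right)} \right)}\right) \left(2729 + 40723\right) = \left(-10554 + \left(\frac{2}{3}\right)^{\frac{3}{2}}\right) \left(2729 + 40723\right) = \left(-10554 + \left(2 \cdot \frac{1}{3}\right)^{\frac{3}{2}}\right) 43452 = \left(-10554 + \left(\frac{2}{3}\right)^{\frac{3}{2}}\right) 43452 = \left(-10554 + \frac{2 \sqrt{6}}{9}\right) 43452 = -458592408 + 9656 \sqrt{6}$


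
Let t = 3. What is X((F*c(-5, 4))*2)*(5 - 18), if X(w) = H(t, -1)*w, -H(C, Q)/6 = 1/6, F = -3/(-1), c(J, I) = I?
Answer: 312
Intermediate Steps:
F = 3 (F = -3*(-1) = 3)
H(C, Q) = -1 (H(C, Q) = -6/6 = -6*1/6 = -1)
X(w) = -w
X((F*c(-5, 4))*2)*(5 - 18) = (-3*4*2)*(5 - 18) = -12*2*(-13) = -1*24*(-13) = -24*(-13) = 312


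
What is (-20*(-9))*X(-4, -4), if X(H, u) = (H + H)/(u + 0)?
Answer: 360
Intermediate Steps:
X(H, u) = 2*H/u (X(H, u) = (2*H)/u = 2*H/u)
(-20*(-9))*X(-4, -4) = (-20*(-9))*(2*(-4)/(-4)) = 180*(2*(-4)*(-1/4)) = 180*2 = 360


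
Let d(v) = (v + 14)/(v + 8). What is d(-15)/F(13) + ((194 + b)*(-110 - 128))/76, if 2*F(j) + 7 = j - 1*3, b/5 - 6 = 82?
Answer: -792145/399 ≈ -1985.3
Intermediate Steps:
b = 440 (b = 30 + 5*82 = 30 + 410 = 440)
d(v) = (14 + v)/(8 + v)
F(j) = -5 + j/2 (F(j) = -7/2 + (j - 1*3)/2 = -7/2 + (j - 3)/2 = -7/2 + (-3 + j)/2 = -7/2 + (-3/2 + j/2) = -5 + j/2)
d(-15)/F(13) + ((194 + b)*(-110 - 128))/76 = ((14 - 15)/(8 - 15))/(-5 + (½)*13) + ((194 + 440)*(-110 - 128))/76 = (-1/(-7))/(-5 + 13/2) + (634*(-238))*(1/76) = (-⅐*(-1))/(3/2) - 150892*1/76 = (⅐)*(⅔) - 37723/19 = 2/21 - 37723/19 = -792145/399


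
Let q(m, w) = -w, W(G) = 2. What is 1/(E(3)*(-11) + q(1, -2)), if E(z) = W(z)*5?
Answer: -1/108 ≈ -0.0092593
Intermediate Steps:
E(z) = 10 (E(z) = 2*5 = 10)
1/(E(3)*(-11) + q(1, -2)) = 1/(10*(-11) - 1*(-2)) = 1/(-110 + 2) = 1/(-108) = -1/108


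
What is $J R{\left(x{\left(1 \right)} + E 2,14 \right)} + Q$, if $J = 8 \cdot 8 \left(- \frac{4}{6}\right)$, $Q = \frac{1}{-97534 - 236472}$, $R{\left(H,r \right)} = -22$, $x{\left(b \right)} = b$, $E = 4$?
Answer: $\frac{940560893}{1002018} \approx 938.67$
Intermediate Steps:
$Q = - \frac{1}{334006}$ ($Q = \frac{1}{-334006} = - \frac{1}{334006} \approx -2.994 \cdot 10^{-6}$)
$J = - \frac{128}{3}$ ($J = 64 \left(\left(-4\right) \frac{1}{6}\right) = 64 \left(- \frac{2}{3}\right) = - \frac{128}{3} \approx -42.667$)
$J R{\left(x{\left(1 \right)} + E 2,14 \right)} + Q = \left(- \frac{128}{3}\right) \left(-22\right) - \frac{1}{334006} = \frac{2816}{3} - \frac{1}{334006} = \frac{940560893}{1002018}$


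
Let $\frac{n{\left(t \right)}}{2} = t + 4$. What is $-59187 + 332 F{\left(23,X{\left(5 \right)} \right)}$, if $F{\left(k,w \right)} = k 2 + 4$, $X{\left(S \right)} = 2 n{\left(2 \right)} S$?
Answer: $-42587$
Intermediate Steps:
$n{\left(t \right)} = 8 + 2 t$ ($n{\left(t \right)} = 2 \left(t + 4\right) = 2 \left(4 + t\right) = 8 + 2 t$)
$X{\left(S \right)} = 24 S$ ($X{\left(S \right)} = 2 \left(8 + 2 \cdot 2\right) S = 2 \left(8 + 4\right) S = 2 \cdot 12 S = 24 S$)
$F{\left(k,w \right)} = 4 + 2 k$ ($F{\left(k,w \right)} = 2 k + 4 = 4 + 2 k$)
$-59187 + 332 F{\left(23,X{\left(5 \right)} \right)} = -59187 + 332 \left(4 + 2 \cdot 23\right) = -59187 + 332 \left(4 + 46\right) = -59187 + 332 \cdot 50 = -59187 + 16600 = -42587$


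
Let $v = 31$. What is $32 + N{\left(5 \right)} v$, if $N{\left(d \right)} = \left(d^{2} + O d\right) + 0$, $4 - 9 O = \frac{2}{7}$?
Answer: $\frac{54871}{63} \approx 870.97$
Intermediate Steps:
$O = \frac{26}{63}$ ($O = \frac{4}{9} - \frac{2 \cdot \frac{1}{7}}{9} = \frac{4}{9} - \frac{2}{63} = \frac{26}{63} \approx 0.4127$)
$N{\left(d \right)} = d^{2} + \frac{26 d}{63}$ ($N{\left(d \right)} = \left(d^{2} + \frac{26 d}{63}\right) + 0 = d^{2} + \frac{26 d}{63}$)
$32 + N{\left(5 \right)} v = 32 + \frac{1}{63} \cdot 5 \left(26 + 63 \cdot 5\right) 31 = 32 + \frac{1}{63} \cdot 5 \left(26 + 315\right) 31 = 32 + \frac{1}{63} \cdot 5 \cdot 341 \cdot 31 = 32 + \frac{1705}{63} \cdot 31 = 32 + \frac{52855}{63} = \frac{54871}{63}$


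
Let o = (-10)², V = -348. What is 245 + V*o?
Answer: -34555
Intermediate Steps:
o = 100
245 + V*o = 245 - 348*100 = 245 - 34800 = -34555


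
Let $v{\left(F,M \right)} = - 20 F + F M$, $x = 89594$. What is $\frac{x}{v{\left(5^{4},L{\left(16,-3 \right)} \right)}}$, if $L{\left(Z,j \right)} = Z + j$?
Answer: $- \frac{89594}{4375} \approx -20.479$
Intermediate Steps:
$\frac{x}{v{\left(5^{4},L{\left(16,-3 \right)} \right)}} = \frac{89594}{5^{4} \left(-20 + \left(16 - 3\right)\right)} = \frac{89594}{625 \left(-20 + 13\right)} = \frac{89594}{625 \left(-7\right)} = \frac{89594}{-4375} = 89594 \left(- \frac{1}{4375}\right) = - \frac{89594}{4375}$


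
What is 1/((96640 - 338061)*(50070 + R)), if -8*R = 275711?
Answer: -8/30141170429 ≈ -2.6542e-10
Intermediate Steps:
R = -275711/8 (R = -⅛*275711 = -275711/8 ≈ -34464.)
1/((96640 - 338061)*(50070 + R)) = 1/((96640 - 338061)*(50070 - 275711/8)) = 1/(-241421*124849/8) = 1/(-30141170429/8) = -8/30141170429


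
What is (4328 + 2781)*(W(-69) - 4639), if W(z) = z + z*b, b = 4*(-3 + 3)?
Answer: -33469172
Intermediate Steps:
b = 0 (b = 4*0 = 0)
W(z) = z (W(z) = z + z*0 = z + 0 = z)
(4328 + 2781)*(W(-69) - 4639) = (4328 + 2781)*(-69 - 4639) = 7109*(-4708) = -33469172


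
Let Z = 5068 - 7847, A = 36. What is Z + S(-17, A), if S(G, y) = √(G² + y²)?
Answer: -2779 + √1585 ≈ -2739.2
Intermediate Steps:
Z = -2779
Z + S(-17, A) = -2779 + √((-17)² + 36²) = -2779 + √(289 + 1296) = -2779 + √1585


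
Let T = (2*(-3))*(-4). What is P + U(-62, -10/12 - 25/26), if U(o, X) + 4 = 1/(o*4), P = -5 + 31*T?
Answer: 182279/248 ≈ 735.00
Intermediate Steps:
T = 24 (T = -6*(-4) = 24)
P = 739 (P = -5 + 31*24 = -5 + 744 = 739)
U(o, X) = -4 + 1/(4*o) (U(o, X) = -4 + 1/(o*4) = -4 + 1/(4*o))
P + U(-62, -10/12 - 25/26) = 739 + (-4 + (¼)/(-62)) = 739 + (-4 + (¼)*(-1/62)) = 739 + (-4 - 1/248) = 739 - 993/248 = 182279/248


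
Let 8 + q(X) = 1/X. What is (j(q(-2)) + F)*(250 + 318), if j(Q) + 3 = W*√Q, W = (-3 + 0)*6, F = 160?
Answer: 89176 - 5112*I*√34 ≈ 89176.0 - 29808.0*I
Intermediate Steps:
q(X) = -8 + 1/X
W = -18 (W = -3*6 = -18)
j(Q) = -3 - 18*√Q
(j(q(-2)) + F)*(250 + 318) = ((-3 - 18*√(-8 + 1/(-2))) + 160)*(250 + 318) = ((-3 - 18*√(-8 - ½)) + 160)*568 = ((-3 - 9*I*√34) + 160)*568 = (157 - 9*I*√34)*568 = 89176 - 5112*I*√34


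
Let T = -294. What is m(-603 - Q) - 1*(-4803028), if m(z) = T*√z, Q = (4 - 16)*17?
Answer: 4803028 - 294*I*√399 ≈ 4.803e+6 - 5872.6*I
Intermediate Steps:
Q = -204 (Q = -12*17 = -204)
m(z) = -294*√z
m(-603 - Q) - 1*(-4803028) = -294*√(-603 - 1*(-204)) - 1*(-4803028) = -294*√(-603 + 204) + 4803028 = -294*I*√399 + 4803028 = 4803028 - 294*I*√399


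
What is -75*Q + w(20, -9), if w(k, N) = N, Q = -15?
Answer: 1116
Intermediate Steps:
-75*Q + w(20, -9) = -75*(-15) - 9 = 1125 - 9 = 1116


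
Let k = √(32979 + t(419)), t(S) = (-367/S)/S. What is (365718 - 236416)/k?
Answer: 27088769*√1447456463/1447456463 ≈ 712.01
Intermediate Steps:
t(S) = -367/S²
k = 2*√1447456463/419 (k = √(32979 - 367/419²) = √(32979 - 367*1/175561) = √(32979 - 367/175561) = √(5789825852/175561) = 2*√1447456463/419 ≈ 181.60)
(365718 - 236416)/k = (365718 - 236416)/((2*√1447456463/419)) = 129302*(419*√1447456463/2894912926) = 27088769*√1447456463/1447456463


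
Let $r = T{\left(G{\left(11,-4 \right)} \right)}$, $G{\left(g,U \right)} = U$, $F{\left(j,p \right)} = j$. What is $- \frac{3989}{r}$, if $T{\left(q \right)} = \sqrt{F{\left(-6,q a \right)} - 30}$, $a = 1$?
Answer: $\frac{3989 i}{6} \approx 664.83 i$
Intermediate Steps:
$T{\left(q \right)} = 6 i$ ($T{\left(q \right)} = \sqrt{-6 - 30} = \sqrt{-36} = 6 i$)
$r = 6 i \approx 6.0 i$
$- \frac{3989}{r} = - \frac{3989}{6 i} = - 3989 \left(- \frac{i}{6}\right) = \frac{3989 i}{6}$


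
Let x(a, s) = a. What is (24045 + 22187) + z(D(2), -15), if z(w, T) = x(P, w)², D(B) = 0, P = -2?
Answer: 46236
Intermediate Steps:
z(w, T) = 4 (z(w, T) = (-2)² = 4)
(24045 + 22187) + z(D(2), -15) = (24045 + 22187) + 4 = 46232 + 4 = 46236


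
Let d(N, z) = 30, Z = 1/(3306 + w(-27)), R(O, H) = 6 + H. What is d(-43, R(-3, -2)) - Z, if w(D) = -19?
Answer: 98609/3287 ≈ 30.000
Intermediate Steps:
Z = 1/3287 (Z = 1/(3306 - 19) = 1/3287 ≈ 0.00030423)
d(-43, R(-3, -2)) - Z = 30 - 1*1/3287 = 30 - 1/3287 = 98609/3287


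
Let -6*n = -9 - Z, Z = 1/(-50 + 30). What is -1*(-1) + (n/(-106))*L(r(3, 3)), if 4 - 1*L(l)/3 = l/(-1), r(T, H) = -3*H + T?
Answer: 2299/2120 ≈ 1.0844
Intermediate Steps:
Z = -1/20 (Z = 1/(-20) = -1/20 ≈ -0.050000)
r(T, H) = T - 3*H
L(l) = 12 + 3*l (L(l) = 12 - 3*l/(-1) = 12 - 3*l*(-1) = 12 - (-3)*l = 12 + 3*l)
n = 179/120 (n = -(-9 - 1*(-1/20))/6 = -(-9 + 1/20)/6 = -⅙*(-179/20) = 179/120 ≈ 1.4917)
-1*(-1) + (n/(-106))*L(r(3, 3)) = -1*(-1) + ((179/120)/(-106))*(12 + 3*(3 - 3*3)) = 1 + ((179/120)*(-1/106))*(12 + 3*(3 - 9)) = 1 - 179*(12 + 3*(-6))/12720 = 1 - 179*(12 - 18)/12720 = 1 - 179/12720*(-6) = 1 + 179/2120 = 2299/2120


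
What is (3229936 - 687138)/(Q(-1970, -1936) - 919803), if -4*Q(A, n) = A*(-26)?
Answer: -1271399/466304 ≈ -2.7265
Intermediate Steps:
Q(A, n) = 13*A/2 (Q(A, n) = -A*(-26)/4 = -(-13)*A/2 = 13*A/2)
(3229936 - 687138)/(Q(-1970, -1936) - 919803) = (3229936 - 687138)/((13/2)*(-1970) - 919803) = 2542798/(-12805 - 919803) = 2542798/(-932608) = 2542798*(-1/932608) = -1271399/466304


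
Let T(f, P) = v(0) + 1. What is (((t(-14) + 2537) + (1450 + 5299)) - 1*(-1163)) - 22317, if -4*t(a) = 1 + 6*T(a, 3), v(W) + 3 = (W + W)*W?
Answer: -47461/4 ≈ -11865.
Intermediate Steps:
v(W) = -3 + 2*W² (v(W) = -3 + (W + W)*W = -3 + (2*W)*W = -3 + 2*W²)
T(f, P) = -2 (T(f, P) = (-3 + 2*0²) + 1 = (-3 + 2*0) + 1 = (-3 + 0) + 1 = -3 + 1 = -2)
t(a) = 11/4 (t(a) = -(1 + 6*(-2))/4 = -(1 - 12)/4 = -¼*(-11) = 11/4)
(((t(-14) + 2537) + (1450 + 5299)) - 1*(-1163)) - 22317 = (((11/4 + 2537) + (1450 + 5299)) - 1*(-1163)) - 22317 = ((10159/4 + 6749) + 1163) - 22317 = (37155/4 + 1163) - 22317 = 41807/4 - 22317 = -47461/4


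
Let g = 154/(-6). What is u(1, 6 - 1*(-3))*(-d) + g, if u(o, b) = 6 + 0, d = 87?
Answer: -1643/3 ≈ -547.67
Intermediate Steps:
g = -77/3 (g = 154*(-1/6) = -77/3 ≈ -25.667)
u(o, b) = 6
u(1, 6 - 1*(-3))*(-d) + g = 6*(-1*87) - 77/3 = 6*(-87) - 77/3 = -522 - 77/3 = -1643/3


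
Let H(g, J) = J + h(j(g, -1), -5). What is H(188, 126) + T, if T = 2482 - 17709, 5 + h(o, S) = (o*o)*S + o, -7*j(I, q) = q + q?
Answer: -740200/49 ≈ -15106.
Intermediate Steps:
j(I, q) = -2*q/7 (j(I, q) = -(q + q)/7 = -2*q/7)
h(o, S) = -5 + o + S*o² (h(o, S) = -5 + ((o*o)*S + o) = -5 + (o²*S + o) = -5 + (S*o² + o) = -5 + (o + S*o²) = -5 + o + S*o²)
H(g, J) = -251/49 + J (H(g, J) = J + (-5 - 2/7*(-1) - 5*(-2/7*(-1))²) = J + (-5 + 2/7 - 5*(2/7)²) = J + (-5 + 2/7 - 5*4/49) = J + (-5 + 2/7 - 20/49) = J - 251/49 = -251/49 + J)
T = -15227
H(188, 126) + T = (-251/49 + 126) - 15227 = 5923/49 - 15227 = -740200/49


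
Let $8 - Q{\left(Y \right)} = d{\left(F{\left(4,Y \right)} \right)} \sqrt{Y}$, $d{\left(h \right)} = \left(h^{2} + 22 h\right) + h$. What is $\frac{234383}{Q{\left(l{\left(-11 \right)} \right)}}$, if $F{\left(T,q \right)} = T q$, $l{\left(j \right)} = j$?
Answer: $\frac{234383}{1173950} + \frac{54142473 i \sqrt{11}}{2347900} \approx 0.19965 + 76.481 i$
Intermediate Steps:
$d{\left(h \right)} = h^{2} + 23 h$
$Q{\left(Y \right)} = 8 - 4 Y^{\frac{3}{2}} \left(23 + 4 Y\right)$ ($Q{\left(Y \right)} = 8 - 4 Y \left(23 + 4 Y\right) \sqrt{Y} = 8 - 4 Y^{\frac{3}{2}} \left(23 + 4 Y\right)$)
$\frac{234383}{Q{\left(l{\left(-11 \right)} \right)}} = \frac{234383}{8 - 4 \left(-11\right)^{\frac{3}{2}} \left(23 + 4 \left(-11\right)\right)} = \frac{234383}{8 - 4 \left(- 11 i \sqrt{11}\right) \left(23 - 44\right)} = \frac{234383}{8 - 4 \left(- 11 i \sqrt{11}\right) \left(-21\right)} = \frac{234383}{8 - 924 i \sqrt{11}}$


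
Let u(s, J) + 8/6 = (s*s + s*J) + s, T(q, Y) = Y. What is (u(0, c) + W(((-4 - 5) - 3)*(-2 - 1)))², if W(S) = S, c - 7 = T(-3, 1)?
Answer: 10816/9 ≈ 1201.8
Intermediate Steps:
c = 8 (c = 7 + 1 = 8)
u(s, J) = -4/3 + s + s² + J*s (u(s, J) = -4/3 + ((s*s + s*J) + s) = -4/3 + ((s² + J*s) + s) = -4/3 + (s + s² + J*s) = -4/3 + s + s² + J*s)
(u(0, c) + W(((-4 - 5) - 3)*(-2 - 1)))² = ((-4/3 + 0 + 0² + 8*0) + ((-4 - 5) - 3)*(-2 - 1))² = ((-4/3 + 0 + 0 + 0) + (-9 - 3)*(-3))² = (-4/3 - 12*(-3))² = (-4/3 + 36)² = (104/3)² = 10816/9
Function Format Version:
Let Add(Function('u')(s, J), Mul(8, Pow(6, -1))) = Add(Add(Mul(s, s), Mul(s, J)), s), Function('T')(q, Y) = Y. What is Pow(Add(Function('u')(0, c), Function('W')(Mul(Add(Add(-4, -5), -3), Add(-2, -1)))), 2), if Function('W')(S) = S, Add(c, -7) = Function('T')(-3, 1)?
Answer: Rational(10816, 9) ≈ 1201.8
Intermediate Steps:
c = 8 (c = Add(7, 1) = 8)
Function('u')(s, J) = Add(Rational(-4, 3), s, Pow(s, 2), Mul(J, s)) (Function('u')(s, J) = Add(Rational(-4, 3), Add(Add(Mul(s, s), Mul(s, J)), s)) = Add(Rational(-4, 3), Add(Add(Pow(s, 2), Mul(J, s)), s)) = Add(Rational(-4, 3), Add(s, Pow(s, 2), Mul(J, s))) = Add(Rational(-4, 3), s, Pow(s, 2), Mul(J, s)))
Pow(Add(Function('u')(0, c), Function('W')(Mul(Add(Add(-4, -5), -3), Add(-2, -1)))), 2) = Pow(Add(Add(Rational(-4, 3), 0, Pow(0, 2), Mul(8, 0)), Mul(Add(Add(-4, -5), -3), Add(-2, -1))), 2) = Pow(Add(Add(Rational(-4, 3), 0, 0, 0), Mul(Add(-9, -3), -3)), 2) = Pow(Add(Rational(-4, 3), Mul(-12, -3)), 2) = Pow(Add(Rational(-4, 3), 36), 2) = Pow(Rational(104, 3), 2) = Rational(10816, 9)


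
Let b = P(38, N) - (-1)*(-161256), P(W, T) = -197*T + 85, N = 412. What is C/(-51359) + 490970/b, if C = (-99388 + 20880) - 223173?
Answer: 9578427381/2489216653 ≈ 3.8480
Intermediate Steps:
P(W, T) = 85 - 197*T
b = -242335 (b = (85 - 197*412) - (-1)*(-161256) = (85 - 81164) - 1*161256 = -81079 - 161256 = -242335)
C = -301681 (C = -78508 - 223173 = -301681)
C/(-51359) + 490970/b = -301681/(-51359) + 490970/(-242335) = -301681*(-1/51359) + 490970*(-1/242335) = 301681/51359 - 98194/48467 = 9578427381/2489216653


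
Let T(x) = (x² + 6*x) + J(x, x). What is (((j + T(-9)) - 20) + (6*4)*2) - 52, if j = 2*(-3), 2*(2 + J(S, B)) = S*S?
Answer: 71/2 ≈ 35.500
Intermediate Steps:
J(S, B) = -2 + S²/2 (J(S, B) = -2 + (S*S)/2 = -2 + S²/2)
j = -6
T(x) = -2 + 6*x + 3*x²/2 (T(x) = (x² + 6*x) + (-2 + x²/2) = -2 + 6*x + 3*x²/2)
(((j + T(-9)) - 20) + (6*4)*2) - 52 = (((-6 + (-2 + 6*(-9) + (3/2)*(-9)²)) - 20) + (6*4)*2) - 52 = (((-6 + (-2 - 54 + (3/2)*81)) - 20) + 24*2) - 52 = (((-6 + (-2 - 54 + 243/2)) - 20) + 48) - 52 = (((-6 + 131/2) - 20) + 48) - 52 = ((119/2 - 20) + 48) - 52 = (79/2 + 48) - 52 = 175/2 - 52 = 71/2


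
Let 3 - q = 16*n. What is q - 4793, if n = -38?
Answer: -4182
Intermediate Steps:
q = 611 (q = 3 - 16*(-38) = 3 - 1*(-608) = 3 + 608 = 611)
q - 4793 = 611 - 4793 = -4182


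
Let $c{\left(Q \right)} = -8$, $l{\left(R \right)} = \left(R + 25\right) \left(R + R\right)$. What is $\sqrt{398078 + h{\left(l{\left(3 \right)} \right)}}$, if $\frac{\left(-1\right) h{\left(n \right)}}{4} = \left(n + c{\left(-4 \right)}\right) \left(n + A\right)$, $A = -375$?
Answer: $\sqrt{530558} \approx 728.39$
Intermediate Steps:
$l{\left(R \right)} = 2 R \left(25 + R\right)$ ($l{\left(R \right)} = \left(25 + R\right) 2 R = 2 R \left(25 + R\right)$)
$h{\left(n \right)} = - 4 \left(-375 + n\right) \left(-8 + n\right)$ ($h{\left(n \right)} = - 4 \left(n - 8\right) \left(n - 375\right) = - 4 \left(-8 + n\right) \left(-375 + n\right) = - 4 \left(-375 + n\right) \left(-8 + n\right)$)
$\sqrt{398078 + h{\left(l{\left(3 \right)} \right)}} = \sqrt{398078 - \left(12000 + 4 \cdot 36 \left(25 + 3\right)^{2} - 3064 \cdot 3 \left(25 + 3\right)\right)} = \sqrt{398078 - \left(12000 + 112896 - 3064 \cdot 3 \cdot 28\right)} = \sqrt{398078 - \left(-245376 + 112896\right)} = \sqrt{398078 - -132480} = \sqrt{398078 + 132480} = \sqrt{530558}$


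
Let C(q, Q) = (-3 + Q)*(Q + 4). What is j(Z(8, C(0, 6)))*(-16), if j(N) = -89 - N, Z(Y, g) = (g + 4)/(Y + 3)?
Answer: 16208/11 ≈ 1473.5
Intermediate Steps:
C(q, Q) = (-3 + Q)*(4 + Q)
Z(Y, g) = (4 + g)/(3 + Y)
j(Z(8, C(0, 6)))*(-16) = (-89 - (4 + (-12 + 6 + 6²))/(3 + 8))*(-16) = (-89 - (4 + (-12 + 6 + 36))/11)*(-16) = (-89 - (4 + 30)/11)*(-16) = (-89 - 34/11)*(-16) = -1013/11*(-16) = 16208/11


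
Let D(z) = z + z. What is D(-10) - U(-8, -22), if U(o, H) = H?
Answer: 2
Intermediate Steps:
D(z) = 2*z
D(-10) - U(-8, -22) = 2*(-10) - 1*(-22) = -20 + 22 = 2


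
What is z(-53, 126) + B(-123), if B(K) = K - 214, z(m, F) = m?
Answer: -390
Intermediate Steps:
B(K) = -214 + K
z(-53, 126) + B(-123) = -53 + (-214 - 123) = -53 - 337 = -390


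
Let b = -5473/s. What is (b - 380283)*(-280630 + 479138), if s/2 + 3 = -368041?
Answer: -13891676559758237/184022 ≈ -7.5489e+10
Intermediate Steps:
s = -736088 (s = -6 + 2*(-368041) = -6 - 736082 = -736088)
b = 5473/736088 (b = -5473/(-736088) = -5473*(-1/736088) = 5473/736088 ≈ 0.0074353)
(b - 380283)*(-280630 + 479138) = (5473/736088 - 380283)*(-280630 + 479138) = -279921747431/736088*198508 = -13891676559758237/184022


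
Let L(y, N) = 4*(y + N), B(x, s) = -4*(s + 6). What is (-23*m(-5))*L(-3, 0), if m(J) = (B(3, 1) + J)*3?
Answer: -27324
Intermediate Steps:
B(x, s) = -24 - 4*s (B(x, s) = -4*(6 + s) = -24 - 4*s)
m(J) = -84 + 3*J (m(J) = ((-24 - 4*1) + J)*3 = ((-24 - 4) + J)*3 = (-28 + J)*3 = -84 + 3*J)
L(y, N) = 4*N + 4*y (L(y, N) = 4*(N + y) = 4*N + 4*y)
(-23*m(-5))*L(-3, 0) = (-23*(-84 + 3*(-5)))*(4*0 + 4*(-3)) = (-23*(-84 - 15))*(0 - 12) = -23*(-99)*(-12) = 2277*(-12) = -27324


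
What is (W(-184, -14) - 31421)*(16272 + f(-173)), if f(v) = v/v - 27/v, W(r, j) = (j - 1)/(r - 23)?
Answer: -6103598879264/11937 ≈ -5.1132e+8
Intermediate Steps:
W(r, j) = (-1 + j)/(-23 + r)
f(v) = 1 - 27/v
(W(-184, -14) - 31421)*(16272 + f(-173)) = ((-1 - 14)/(-23 - 184) - 31421)*(16272 + (-27 - 173)/(-173)) = (-15/(-207) - 31421)*(16272 - 1/173*(-200)) = (-1/207*(-15) - 31421)*(16272 + 200/173) = (5/69 - 31421)*(2815256/173) = -2168044/69*2815256/173 = -6103598879264/11937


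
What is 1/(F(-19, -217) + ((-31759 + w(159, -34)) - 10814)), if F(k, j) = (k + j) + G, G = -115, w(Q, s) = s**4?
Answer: 1/1293412 ≈ 7.7315e-7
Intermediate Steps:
F(k, j) = -115 + j + k (F(k, j) = (k + j) - 115 = (j + k) - 115 = -115 + j + k)
1/(F(-19, -217) + ((-31759 + w(159, -34)) - 10814)) = 1/((-115 - 217 - 19) + ((-31759 + (-34)**4) - 10814)) = 1/(-351 + ((-31759 + 1336336) - 10814)) = 1/(-351 + (1304577 - 10814)) = 1/(-351 + 1293763) = 1/1293412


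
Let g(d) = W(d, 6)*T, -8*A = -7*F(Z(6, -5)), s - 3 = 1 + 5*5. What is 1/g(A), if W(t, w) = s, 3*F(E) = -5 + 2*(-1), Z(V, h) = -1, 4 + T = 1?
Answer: -1/87 ≈ -0.011494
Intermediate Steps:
T = -3 (T = -4 + 1 = -3)
s = 29 (s = 3 + (1 + 5*5) = 3 + (1 + 25) = 3 + 26 = 29)
F(E) = -7/3 (F(E) = (-5 + 2*(-1))/3 = (-5 - 2)/3 = (⅓)*(-7) = -7/3)
A = -49/24 (A = -(-7)*(-7)/(8*3) = -⅛*49/3 = -49/24 ≈ -2.0417)
W(t, w) = 29
g(d) = -87 (g(d) = 29*(-3) = -87)
1/g(A) = 1/(-87) = -1/87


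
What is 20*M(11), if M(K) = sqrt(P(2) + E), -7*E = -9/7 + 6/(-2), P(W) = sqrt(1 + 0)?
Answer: 20*sqrt(79)/7 ≈ 25.395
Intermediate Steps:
P(W) = 1 (P(W) = sqrt(1) = 1)
E = 30/49 (E = -(-9/7 + 6/(-2))/7 = -(-9*1/7 + 6*(-1/2))/7 = -(-9/7 - 3)/7 = -1/7*(-30/7) = 30/49 ≈ 0.61224)
M(K) = sqrt(79)/7 (M(K) = sqrt(1 + 30/49) = sqrt(79/49) = sqrt(79)/7)
20*M(11) = 20*(sqrt(79)/7) = 20*sqrt(79)/7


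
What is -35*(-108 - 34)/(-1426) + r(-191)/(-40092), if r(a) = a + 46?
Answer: -99525235/28585596 ≈ -3.4817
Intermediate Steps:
r(a) = 46 + a
-35*(-108 - 34)/(-1426) + r(-191)/(-40092) = -35*(-108 - 34)/(-1426) + (46 - 191)/(-40092) = -35*(-142)*(-1/1426) - 145*(-1/40092) = 4970*(-1/1426) + 145/40092 = -2485/713 + 145/40092 = -99525235/28585596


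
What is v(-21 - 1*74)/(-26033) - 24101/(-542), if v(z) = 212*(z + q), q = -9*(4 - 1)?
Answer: 641439621/14109886 ≈ 45.460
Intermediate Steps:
q = -27 (q = -9*3 = -27)
v(z) = -5724 + 212*z (v(z) = 212*(z - 27) = 212*(-27 + z) = -5724 + 212*z)
v(-21 - 1*74)/(-26033) - 24101/(-542) = (-5724 + 212*(-21 - 1*74))/(-26033) - 24101/(-542) = (-5724 + 212*(-21 - 74))*(-1/26033) - 24101*(-1/542) = (-5724 + 212*(-95))*(-1/26033) + 24101/542 = (-5724 - 20140)*(-1/26033) + 24101/542 = -25864*(-1/26033) + 24101/542 = 25864/26033 + 24101/542 = 641439621/14109886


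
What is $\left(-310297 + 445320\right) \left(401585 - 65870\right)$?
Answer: $45329246445$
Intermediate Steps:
$\left(-310297 + 445320\right) \left(401585 - 65870\right) = 135023 \cdot 335715 = 45329246445$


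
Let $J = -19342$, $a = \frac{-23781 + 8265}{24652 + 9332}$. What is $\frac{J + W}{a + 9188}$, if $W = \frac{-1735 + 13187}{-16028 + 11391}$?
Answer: $- \frac{84677088864}{40216891117} \approx -2.1055$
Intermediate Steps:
$W = - \frac{11452}{4637}$ ($W = \frac{11452}{-4637} = 11452 \left(- \frac{1}{4637}\right) = - \frac{11452}{4637} \approx -2.4697$)
$a = - \frac{431}{944}$ ($a = - \frac{15516}{33984} = \left(-15516\right) \frac{1}{33984} = - \frac{431}{944} \approx -0.45657$)
$\frac{J + W}{a + 9188} = \frac{-19342 - \frac{11452}{4637}}{- \frac{431}{944} + 9188} = - \frac{89700306}{4637 \cdot \frac{8673041}{944}} = \left(- \frac{89700306}{4637}\right) \frac{944}{8673041} = - \frac{84677088864}{40216891117}$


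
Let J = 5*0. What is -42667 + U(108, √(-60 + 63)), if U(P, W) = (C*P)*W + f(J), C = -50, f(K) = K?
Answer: -42667 - 5400*√3 ≈ -52020.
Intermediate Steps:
J = 0
U(P, W) = -50*P*W (U(P, W) = (-50*P)*W + 0 = -50*P*W + 0 = -50*P*W)
-42667 + U(108, √(-60 + 63)) = -42667 - 50*108*√(-60 + 63) = -42667 - 50*108*√3 = -42667 - 5400*√3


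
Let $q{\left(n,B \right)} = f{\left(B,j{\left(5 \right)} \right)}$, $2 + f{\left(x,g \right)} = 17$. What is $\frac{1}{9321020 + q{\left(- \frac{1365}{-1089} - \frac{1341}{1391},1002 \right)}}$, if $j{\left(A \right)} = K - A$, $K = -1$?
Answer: $\frac{1}{9321035} \approx 1.0728 \cdot 10^{-7}$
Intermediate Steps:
$j{\left(A \right)} = -1 - A$
$f{\left(x,g \right)} = 15$ ($f{\left(x,g \right)} = -2 + 17 = 15$)
$q{\left(n,B \right)} = 15$
$\frac{1}{9321020 + q{\left(- \frac{1365}{-1089} - \frac{1341}{1391},1002 \right)}} = \frac{1}{9321020 + 15} = \frac{1}{9321035}$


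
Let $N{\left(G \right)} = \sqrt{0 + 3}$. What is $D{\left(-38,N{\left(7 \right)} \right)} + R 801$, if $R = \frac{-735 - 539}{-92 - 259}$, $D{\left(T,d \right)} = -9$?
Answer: $\frac{8695}{3} \approx 2898.3$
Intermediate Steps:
$N{\left(G \right)} = \sqrt{3}$
$R = \frac{98}{27}$ ($R = - \frac{1274}{-351} = \left(-1274\right) \left(- \frac{1}{351}\right) = \frac{98}{27} \approx 3.6296$)
$D{\left(-38,N{\left(7 \right)} \right)} + R 801 = -9 + \frac{98}{27} \cdot 801 = -9 + \frac{8722}{3} = \frac{8695}{3}$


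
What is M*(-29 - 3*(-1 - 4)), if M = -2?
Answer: 28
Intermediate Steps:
M*(-29 - 3*(-1 - 4)) = -2*(-29 - 3*(-1 - 4)) = -2*(-29 - 3*(-5)) = -2*(-29 + 15) = -2*(-14) = 28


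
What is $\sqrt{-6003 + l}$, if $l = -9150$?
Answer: $i \sqrt{15153} \approx 123.1 i$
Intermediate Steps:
$\sqrt{-6003 + l} = \sqrt{-6003 - 9150} = \sqrt{-15153} = i \sqrt{15153}$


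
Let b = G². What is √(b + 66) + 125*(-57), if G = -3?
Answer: -7125 + 5*√3 ≈ -7116.3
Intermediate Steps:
b = 9 (b = (-3)² = 9)
√(b + 66) + 125*(-57) = √(9 + 66) + 125*(-57) = √75 - 7125 = 5*√3 - 7125 = -7125 + 5*√3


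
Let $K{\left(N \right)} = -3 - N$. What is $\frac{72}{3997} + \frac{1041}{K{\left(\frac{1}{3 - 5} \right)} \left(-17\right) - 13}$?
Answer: $\frac{8326002}{235823} \approx 35.306$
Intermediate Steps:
$\frac{72}{3997} + \frac{1041}{K{\left(\frac{1}{3 - 5} \right)} \left(-17\right) - 13} = \frac{72}{3997} + \frac{1041}{\left(-3 - \frac{1}{3 - 5}\right) \left(-17\right) - 13} = 72 \cdot \frac{1}{3997} + \frac{1041}{\left(-3 - \frac{1}{-2}\right) \left(-17\right) - 13} = \frac{72}{3997} + \frac{1041}{\left(-3 - - \frac{1}{2}\right) \left(-17\right) - 13} = \frac{72}{3997} + \frac{1041}{\left(-3 + \frac{1}{2}\right) \left(-17\right) - 13} = \frac{72}{3997} + \frac{1041}{\left(- \frac{5}{2}\right) \left(-17\right) - 13} = \frac{72}{3997} + \frac{1041}{\frac{85}{2} - 13} = \frac{72}{3997} + \frac{1041}{\frac{59}{2}} = \frac{72}{3997} + 1041 \cdot \frac{2}{59} = \frac{72}{3997} + \frac{2082}{59} = \frac{8326002}{235823}$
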